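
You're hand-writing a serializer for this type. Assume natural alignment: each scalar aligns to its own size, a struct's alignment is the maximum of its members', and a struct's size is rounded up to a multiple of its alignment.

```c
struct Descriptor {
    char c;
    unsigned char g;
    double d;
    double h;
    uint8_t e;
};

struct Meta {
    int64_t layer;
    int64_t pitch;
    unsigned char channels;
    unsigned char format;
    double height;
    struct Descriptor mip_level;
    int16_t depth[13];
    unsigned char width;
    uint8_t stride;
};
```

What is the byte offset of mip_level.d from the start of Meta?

Descriptor: @0: c [1B, align 1] → 1; @1: g [1B, align 1] → 2; +6 pad (align 8); @8: d [8B, align 8] → 16; @16: h [8B, align 8] → 24; @24: e [1B, align 1] → 25; +7 tail pad (align 8); size 32, align 8
@0: layer [8B, align 8] → 8
@8: pitch [8B, align 8] → 16
@16: channels [1B, align 1] → 17
@17: format [1B, align 1] → 18
+6 pad (align 8)
@24: height [8B, align 8] → 32
@32: mip_level [32B, align 8] → 64
within Descriptor: d at 8
32 + 8 = 40

40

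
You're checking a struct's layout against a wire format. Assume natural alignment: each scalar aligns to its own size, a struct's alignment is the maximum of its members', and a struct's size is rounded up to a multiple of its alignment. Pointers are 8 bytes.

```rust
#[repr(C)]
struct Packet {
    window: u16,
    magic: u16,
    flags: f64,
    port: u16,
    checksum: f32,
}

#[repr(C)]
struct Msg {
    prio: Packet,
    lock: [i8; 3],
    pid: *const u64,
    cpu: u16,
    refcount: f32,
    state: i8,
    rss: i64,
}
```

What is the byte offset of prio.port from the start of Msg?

Packet: 0..2  window  (2B, 2-aligned); 2..4  magic  (2B, 2-aligned); 4..8  -- padding (4B); 8..16  flags  (8B, 8-aligned); 16..18  port  (2B, 2-aligned); 18..20  -- padding (2B); 20..24  checksum  (4B, 4-aligned); sizeof = 24, alignof = 8
0..24  prio  (24B, 8-aligned)
within Packet: port at 16
0 + 16 = 16

16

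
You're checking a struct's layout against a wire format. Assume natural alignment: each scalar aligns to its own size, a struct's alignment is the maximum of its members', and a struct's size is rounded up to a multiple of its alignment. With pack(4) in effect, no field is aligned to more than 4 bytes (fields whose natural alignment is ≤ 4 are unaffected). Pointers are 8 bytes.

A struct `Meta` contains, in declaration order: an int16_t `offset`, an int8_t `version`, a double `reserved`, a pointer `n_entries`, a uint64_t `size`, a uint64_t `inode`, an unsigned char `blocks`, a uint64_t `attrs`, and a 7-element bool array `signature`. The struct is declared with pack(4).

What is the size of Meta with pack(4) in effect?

56

@0: offset [2B, align 2] → 2
@2: version [1B, align 1] → 3
+1 pad (align 4)
@4: reserved [8B, align 4] → 12
@12: n_entries [8B, align 4] → 20
@20: size [8B, align 4] → 28
@28: inode [8B, align 4] → 36
@36: blocks [1B, align 1] → 37
+3 pad (align 4)
@40: attrs [8B, align 4] → 48
@48: signature [7B, align 1] → 55
+1 tail pad (align 4)
size 56, align 4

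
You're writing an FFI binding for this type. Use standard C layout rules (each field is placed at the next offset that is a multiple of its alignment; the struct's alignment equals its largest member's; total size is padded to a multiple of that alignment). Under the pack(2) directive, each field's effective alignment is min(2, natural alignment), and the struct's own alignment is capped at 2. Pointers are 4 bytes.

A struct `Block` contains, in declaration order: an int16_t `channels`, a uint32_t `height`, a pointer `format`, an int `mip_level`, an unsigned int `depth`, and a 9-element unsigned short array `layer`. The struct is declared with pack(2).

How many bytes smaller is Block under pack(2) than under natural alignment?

4

natural layout:
  0..2  channels  (2B, 2-aligned)
  2..4  -- padding (2B)
  4..8  height  (4B, 4-aligned)
  8..12  format  (4B, 4-aligned)
  12..16  mip_level  (4B, 4-aligned)
  16..20  depth  (4B, 4-aligned)
  20..38  layer  (18B, 2-aligned)
  38..40  -- tail padding (2B)
  sizeof = 40, alignof = 4
packed(2) layout:
  0..2  channels  (2B, 2-aligned)
  2..6  height  (4B, 2-aligned)
  6..10  format  (4B, 2-aligned)
  10..14  mip_level  (4B, 2-aligned)
  14..18  depth  (4B, 2-aligned)
  18..36  layer  (18B, 2-aligned)
  sizeof = 36, alignof = 2
40 − 36 = 4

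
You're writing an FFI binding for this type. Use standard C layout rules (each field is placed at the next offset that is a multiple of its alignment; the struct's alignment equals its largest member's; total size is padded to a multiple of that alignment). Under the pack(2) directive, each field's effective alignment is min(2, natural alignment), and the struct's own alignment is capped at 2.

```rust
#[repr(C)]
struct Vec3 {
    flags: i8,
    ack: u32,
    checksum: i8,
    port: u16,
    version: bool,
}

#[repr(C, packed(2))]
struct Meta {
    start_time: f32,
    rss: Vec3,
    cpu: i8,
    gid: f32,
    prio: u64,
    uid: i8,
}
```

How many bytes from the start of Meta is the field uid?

34

Vec3: flags at 0 (size 1, align 1) → ends 1; pad 3 to align 4 for ack; ack at 4 (size 4, align 4) → ends 8; checksum at 8 (size 1, align 1) → ends 9; pad 1 to align 2 for port; port at 10 (size 2, align 2) → ends 12; version at 12 (size 1, align 1) → ends 13; tail pad 3 to reach multiple of 4; total 16 bytes, alignment 4
start_time at 0 (size 4, align 2) → ends 4
rss at 4 (size 16, align 2) → ends 20
cpu at 20 (size 1, align 1) → ends 21
pad 1 to align 2 for gid
gid at 22 (size 4, align 2) → ends 26
prio at 26 (size 8, align 2) → ends 34
uid at 34 (size 1, align 1) → ends 35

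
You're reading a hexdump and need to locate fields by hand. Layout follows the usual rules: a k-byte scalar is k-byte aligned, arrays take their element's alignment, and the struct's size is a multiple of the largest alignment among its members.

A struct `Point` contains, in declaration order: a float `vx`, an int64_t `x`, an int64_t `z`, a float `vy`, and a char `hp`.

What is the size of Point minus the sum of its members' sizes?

7

@0: vx [4B, align 4] → 4
+4 pad (align 8)
@8: x [8B, align 8] → 16
@16: z [8B, align 8] → 24
@24: vy [4B, align 4] → 28
@28: hp [1B, align 1] → 29
+3 tail pad (align 8)
size 32, align 8
data bytes 25, size 32 → padding 7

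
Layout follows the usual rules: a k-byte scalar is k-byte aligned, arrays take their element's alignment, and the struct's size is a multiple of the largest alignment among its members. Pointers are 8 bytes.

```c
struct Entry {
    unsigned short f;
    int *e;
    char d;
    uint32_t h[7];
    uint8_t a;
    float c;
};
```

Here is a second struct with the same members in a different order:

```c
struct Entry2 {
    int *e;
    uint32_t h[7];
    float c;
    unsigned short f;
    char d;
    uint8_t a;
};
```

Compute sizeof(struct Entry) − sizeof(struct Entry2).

8

f at 0 (size 2, align 2) → ends 2
pad 6 to align 8 for e
e at 8 (size 8, align 8) → ends 16
d at 16 (size 1, align 1) → ends 17
pad 3 to align 4 for h
h at 20 (size 28, align 4) → ends 48
a at 48 (size 1, align 1) → ends 49
pad 3 to align 4 for c
c at 52 (size 4, align 4) → ends 56
total 56 bytes, alignment 8
— Entry2 —
e at 0 (size 8, align 8) → ends 8
h at 8 (size 28, align 4) → ends 36
c at 36 (size 4, align 4) → ends 40
f at 40 (size 2, align 2) → ends 42
d at 42 (size 1, align 1) → ends 43
a at 43 (size 1, align 1) → ends 44
tail pad 4 to reach multiple of 8
total 48 bytes, alignment 8
56 − 48 = 8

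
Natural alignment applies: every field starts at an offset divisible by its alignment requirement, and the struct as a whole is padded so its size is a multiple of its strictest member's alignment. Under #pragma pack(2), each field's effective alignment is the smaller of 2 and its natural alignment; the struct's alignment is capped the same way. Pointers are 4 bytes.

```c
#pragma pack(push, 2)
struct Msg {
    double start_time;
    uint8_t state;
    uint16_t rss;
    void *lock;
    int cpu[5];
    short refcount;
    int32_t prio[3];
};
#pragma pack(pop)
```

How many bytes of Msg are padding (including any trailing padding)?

1

@0: start_time [8B, align 2] → 8
@8: state [1B, align 1] → 9
+1 pad (align 2)
@10: rss [2B, align 2] → 12
@12: lock [4B, align 2] → 16
@16: cpu [20B, align 2] → 36
@36: refcount [2B, align 2] → 38
@38: prio [12B, align 2] → 50
size 50, align 2
data bytes 49, size 50 → padding 1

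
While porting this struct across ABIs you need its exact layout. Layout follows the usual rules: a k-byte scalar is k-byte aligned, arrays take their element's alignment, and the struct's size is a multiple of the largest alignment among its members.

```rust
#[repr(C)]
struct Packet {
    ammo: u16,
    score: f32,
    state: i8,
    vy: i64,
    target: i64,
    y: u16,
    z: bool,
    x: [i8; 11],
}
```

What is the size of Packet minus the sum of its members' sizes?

0..2  ammo  (2B, 2-aligned)
2..4  -- padding (2B)
4..8  score  (4B, 4-aligned)
8..9  state  (1B, 1-aligned)
9..16  -- padding (7B)
16..24  vy  (8B, 8-aligned)
24..32  target  (8B, 8-aligned)
32..34  y  (2B, 2-aligned)
34..35  z  (1B, 1-aligned)
35..46  x  (11B, 1-aligned)
46..48  -- tail padding (2B)
sizeof = 48, alignof = 8
data bytes 37, size 48 → padding 11

11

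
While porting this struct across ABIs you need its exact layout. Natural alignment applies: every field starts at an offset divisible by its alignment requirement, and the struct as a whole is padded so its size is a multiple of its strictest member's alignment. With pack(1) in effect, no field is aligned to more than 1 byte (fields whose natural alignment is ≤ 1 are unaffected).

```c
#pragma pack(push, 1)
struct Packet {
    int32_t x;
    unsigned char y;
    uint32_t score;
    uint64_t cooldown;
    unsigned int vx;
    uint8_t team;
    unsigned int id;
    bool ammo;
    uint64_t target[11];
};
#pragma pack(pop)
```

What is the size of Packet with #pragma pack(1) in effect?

x at 0 (size 4, align 1) → ends 4
y at 4 (size 1, align 1) → ends 5
score at 5 (size 4, align 1) → ends 9
cooldown at 9 (size 8, align 1) → ends 17
vx at 17 (size 4, align 1) → ends 21
team at 21 (size 1, align 1) → ends 22
id at 22 (size 4, align 1) → ends 26
ammo at 26 (size 1, align 1) → ends 27
target at 27 (size 88, align 1) → ends 115
total 115 bytes, alignment 1

115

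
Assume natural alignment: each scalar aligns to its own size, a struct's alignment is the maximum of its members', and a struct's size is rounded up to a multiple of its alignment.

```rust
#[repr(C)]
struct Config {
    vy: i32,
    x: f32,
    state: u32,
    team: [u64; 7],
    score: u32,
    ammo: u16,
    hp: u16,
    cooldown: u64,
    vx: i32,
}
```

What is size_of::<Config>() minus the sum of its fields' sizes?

8

0..4  vy  (4B, 4-aligned)
4..8  x  (4B, 4-aligned)
8..12  state  (4B, 4-aligned)
12..16  -- padding (4B)
16..72  team  (56B, 8-aligned)
72..76  score  (4B, 4-aligned)
76..78  ammo  (2B, 2-aligned)
78..80  hp  (2B, 2-aligned)
80..88  cooldown  (8B, 8-aligned)
88..92  vx  (4B, 4-aligned)
92..96  -- tail padding (4B)
sizeof = 96, alignof = 8
data bytes 88, size 96 → padding 8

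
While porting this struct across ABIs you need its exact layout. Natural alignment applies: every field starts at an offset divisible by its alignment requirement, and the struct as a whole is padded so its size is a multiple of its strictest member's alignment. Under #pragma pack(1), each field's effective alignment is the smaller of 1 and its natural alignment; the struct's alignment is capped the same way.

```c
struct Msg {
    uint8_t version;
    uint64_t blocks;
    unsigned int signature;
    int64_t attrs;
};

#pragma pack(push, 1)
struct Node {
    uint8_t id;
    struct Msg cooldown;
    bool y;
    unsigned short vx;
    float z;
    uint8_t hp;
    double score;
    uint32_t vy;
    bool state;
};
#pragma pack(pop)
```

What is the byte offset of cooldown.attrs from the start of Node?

Msg: version at 0 (size 1, align 1) → ends 1; pad 7 to align 8 for blocks; blocks at 8 (size 8, align 8) → ends 16; signature at 16 (size 4, align 4) → ends 20; pad 4 to align 8 for attrs; attrs at 24 (size 8, align 8) → ends 32; total 32 bytes, alignment 8
id at 0 (size 1, align 1) → ends 1
cooldown at 1 (size 32, align 1) → ends 33
within Msg: attrs at 24
1 + 24 = 25

25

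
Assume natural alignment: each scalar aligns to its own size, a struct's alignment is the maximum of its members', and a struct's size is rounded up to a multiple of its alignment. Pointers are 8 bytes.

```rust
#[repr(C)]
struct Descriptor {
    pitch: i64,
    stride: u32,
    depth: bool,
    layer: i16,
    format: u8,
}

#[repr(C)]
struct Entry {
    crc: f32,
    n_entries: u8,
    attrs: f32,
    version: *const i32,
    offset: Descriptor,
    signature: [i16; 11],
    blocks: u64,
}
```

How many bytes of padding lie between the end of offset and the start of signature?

0

Descriptor: @0: pitch [8B, align 8] → 8; @8: stride [4B, align 4] → 12; @12: depth [1B, align 1] → 13; +1 pad (align 2); @14: layer [2B, align 2] → 16; @16: format [1B, align 1] → 17; +7 tail pad (align 8); size 24, align 8
@0: crc [4B, align 4] → 4
@4: n_entries [1B, align 1] → 5
+3 pad (align 4)
@8: attrs [4B, align 4] → 12
+4 pad (align 8)
@16: version [8B, align 8] → 24
@24: offset [24B, align 8] → 48
@48: signature [22B, align 2] → 70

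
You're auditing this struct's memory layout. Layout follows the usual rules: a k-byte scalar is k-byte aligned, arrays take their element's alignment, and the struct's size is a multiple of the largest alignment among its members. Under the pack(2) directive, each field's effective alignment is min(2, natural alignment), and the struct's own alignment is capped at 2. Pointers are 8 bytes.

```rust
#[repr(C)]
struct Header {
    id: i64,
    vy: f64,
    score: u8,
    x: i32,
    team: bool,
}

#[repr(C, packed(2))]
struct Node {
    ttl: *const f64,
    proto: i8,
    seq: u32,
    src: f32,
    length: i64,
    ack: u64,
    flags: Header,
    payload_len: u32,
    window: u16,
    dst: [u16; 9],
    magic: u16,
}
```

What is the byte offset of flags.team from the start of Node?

Header: id at 0 (size 8, align 8) → ends 8; vy at 8 (size 8, align 8) → ends 16; score at 16 (size 1, align 1) → ends 17; pad 3 to align 4 for x; x at 20 (size 4, align 4) → ends 24; team at 24 (size 1, align 1) → ends 25; tail pad 7 to reach multiple of 8; total 32 bytes, alignment 8
ttl at 0 (size 8, align 2) → ends 8
proto at 8 (size 1, align 1) → ends 9
pad 1 to align 2 for seq
seq at 10 (size 4, align 2) → ends 14
src at 14 (size 4, align 2) → ends 18
length at 18 (size 8, align 2) → ends 26
ack at 26 (size 8, align 2) → ends 34
flags at 34 (size 32, align 2) → ends 66
within Header: team at 24
34 + 24 = 58

58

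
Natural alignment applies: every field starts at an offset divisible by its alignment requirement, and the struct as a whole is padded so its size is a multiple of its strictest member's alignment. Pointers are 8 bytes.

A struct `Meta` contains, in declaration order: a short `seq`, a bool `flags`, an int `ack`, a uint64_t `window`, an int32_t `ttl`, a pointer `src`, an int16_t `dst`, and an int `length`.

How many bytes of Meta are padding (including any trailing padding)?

@0: seq [2B, align 2] → 2
@2: flags [1B, align 1] → 3
+1 pad (align 4)
@4: ack [4B, align 4] → 8
@8: window [8B, align 8] → 16
@16: ttl [4B, align 4] → 20
+4 pad (align 8)
@24: src [8B, align 8] → 32
@32: dst [2B, align 2] → 34
+2 pad (align 4)
@36: length [4B, align 4] → 40
size 40, align 8
data bytes 33, size 40 → padding 7

7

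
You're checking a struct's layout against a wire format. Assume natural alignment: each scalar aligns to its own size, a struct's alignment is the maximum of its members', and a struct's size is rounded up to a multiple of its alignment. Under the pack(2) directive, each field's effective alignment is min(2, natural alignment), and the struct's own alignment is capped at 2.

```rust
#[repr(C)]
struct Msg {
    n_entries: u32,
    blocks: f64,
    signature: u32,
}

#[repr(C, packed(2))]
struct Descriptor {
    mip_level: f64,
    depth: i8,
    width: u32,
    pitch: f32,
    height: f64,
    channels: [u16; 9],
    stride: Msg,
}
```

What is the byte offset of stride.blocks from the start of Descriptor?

Msg: @0: n_entries [4B, align 4] → 4; +4 pad (align 8); @8: blocks [8B, align 8] → 16; @16: signature [4B, align 4] → 20; +4 tail pad (align 8); size 24, align 8
@0: mip_level [8B, align 2] → 8
@8: depth [1B, align 1] → 9
+1 pad (align 2)
@10: width [4B, align 2] → 14
@14: pitch [4B, align 2] → 18
@18: height [8B, align 2] → 26
@26: channels [18B, align 2] → 44
@44: stride [24B, align 2] → 68
within Msg: blocks at 8
44 + 8 = 52

52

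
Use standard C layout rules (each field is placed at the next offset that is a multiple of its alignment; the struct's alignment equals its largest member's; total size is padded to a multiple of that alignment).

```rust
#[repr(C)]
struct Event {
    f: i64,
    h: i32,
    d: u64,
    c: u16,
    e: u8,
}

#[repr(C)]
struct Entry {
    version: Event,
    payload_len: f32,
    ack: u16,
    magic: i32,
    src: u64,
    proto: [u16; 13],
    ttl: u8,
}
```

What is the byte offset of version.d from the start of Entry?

Event: f at 0 (size 8, align 8) → ends 8; h at 8 (size 4, align 4) → ends 12; pad 4 to align 8 for d; d at 16 (size 8, align 8) → ends 24; c at 24 (size 2, align 2) → ends 26; e at 26 (size 1, align 1) → ends 27; tail pad 5 to reach multiple of 8; total 32 bytes, alignment 8
version at 0 (size 32, align 8) → ends 32
within Event: d at 16
0 + 16 = 16

16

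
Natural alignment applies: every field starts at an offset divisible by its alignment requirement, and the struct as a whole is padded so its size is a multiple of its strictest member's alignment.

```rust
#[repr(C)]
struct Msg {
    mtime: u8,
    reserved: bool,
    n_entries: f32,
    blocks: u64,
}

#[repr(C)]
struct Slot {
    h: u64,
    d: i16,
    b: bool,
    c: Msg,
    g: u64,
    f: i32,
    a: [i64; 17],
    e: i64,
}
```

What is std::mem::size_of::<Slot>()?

192

Msg: mtime at 0 (size 1, align 1) → ends 1; reserved at 1 (size 1, align 1) → ends 2; pad 2 to align 4 for n_entries; n_entries at 4 (size 4, align 4) → ends 8; blocks at 8 (size 8, align 8) → ends 16; total 16 bytes, alignment 8
h at 0 (size 8, align 8) → ends 8
d at 8 (size 2, align 2) → ends 10
b at 10 (size 1, align 1) → ends 11
pad 5 to align 8 for c
c at 16 (size 16, align 8) → ends 32
g at 32 (size 8, align 8) → ends 40
f at 40 (size 4, align 4) → ends 44
pad 4 to align 8 for a
a at 48 (size 136, align 8) → ends 184
e at 184 (size 8, align 8) → ends 192
total 192 bytes, alignment 8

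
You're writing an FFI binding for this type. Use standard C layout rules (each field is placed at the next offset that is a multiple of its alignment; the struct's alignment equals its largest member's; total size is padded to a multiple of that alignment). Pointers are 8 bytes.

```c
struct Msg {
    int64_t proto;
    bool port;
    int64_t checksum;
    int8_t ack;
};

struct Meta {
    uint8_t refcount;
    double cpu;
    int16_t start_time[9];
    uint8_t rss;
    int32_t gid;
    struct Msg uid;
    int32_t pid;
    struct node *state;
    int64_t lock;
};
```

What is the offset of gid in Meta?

Msg: @0: proto [8B, align 8] → 8; @8: port [1B, align 1] → 9; +7 pad (align 8); @16: checksum [8B, align 8] → 24; @24: ack [1B, align 1] → 25; +7 tail pad (align 8); size 32, align 8
@0: refcount [1B, align 1] → 1
+7 pad (align 8)
@8: cpu [8B, align 8] → 16
@16: start_time [18B, align 2] → 34
@34: rss [1B, align 1] → 35
+1 pad (align 4)
@36: gid [4B, align 4] → 40

36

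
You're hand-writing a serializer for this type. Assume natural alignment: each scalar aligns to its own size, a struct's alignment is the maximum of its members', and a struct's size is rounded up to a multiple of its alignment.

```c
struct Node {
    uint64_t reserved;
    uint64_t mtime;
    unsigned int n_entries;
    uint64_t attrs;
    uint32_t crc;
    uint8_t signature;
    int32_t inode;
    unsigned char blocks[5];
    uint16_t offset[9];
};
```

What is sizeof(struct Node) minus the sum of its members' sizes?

12

reserved at 0 (size 8, align 8) → ends 8
mtime at 8 (size 8, align 8) → ends 16
n_entries at 16 (size 4, align 4) → ends 20
pad 4 to align 8 for attrs
attrs at 24 (size 8, align 8) → ends 32
crc at 32 (size 4, align 4) → ends 36
signature at 36 (size 1, align 1) → ends 37
pad 3 to align 4 for inode
inode at 40 (size 4, align 4) → ends 44
blocks at 44 (size 5, align 1) → ends 49
pad 1 to align 2 for offset
offset at 50 (size 18, align 2) → ends 68
tail pad 4 to reach multiple of 8
total 72 bytes, alignment 8
data bytes 60, size 72 → padding 12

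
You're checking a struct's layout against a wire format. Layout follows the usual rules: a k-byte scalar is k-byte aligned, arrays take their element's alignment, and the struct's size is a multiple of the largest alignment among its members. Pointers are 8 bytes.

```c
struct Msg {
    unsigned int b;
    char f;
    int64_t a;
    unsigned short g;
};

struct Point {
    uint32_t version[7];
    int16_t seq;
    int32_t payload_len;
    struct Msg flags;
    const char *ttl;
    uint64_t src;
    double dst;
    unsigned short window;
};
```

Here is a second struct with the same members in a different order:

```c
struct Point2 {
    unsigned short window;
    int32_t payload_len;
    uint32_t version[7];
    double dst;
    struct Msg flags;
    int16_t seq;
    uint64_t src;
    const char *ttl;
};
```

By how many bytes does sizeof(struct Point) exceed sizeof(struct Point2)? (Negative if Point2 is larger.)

0

Msg: 0..4  b  (4B, 4-aligned); 4..5  f  (1B, 1-aligned); 5..8  -- padding (3B); 8..16  a  (8B, 8-aligned); 16..18  g  (2B, 2-aligned); 18..24  -- tail padding (6B); sizeof = 24, alignof = 8
0..28  version  (28B, 4-aligned)
28..30  seq  (2B, 2-aligned)
30..32  -- padding (2B)
32..36  payload_len  (4B, 4-aligned)
36..40  -- padding (4B)
40..64  flags  (24B, 8-aligned)
64..72  ttl  (8B, 8-aligned)
72..80  src  (8B, 8-aligned)
80..88  dst  (8B, 8-aligned)
88..90  window  (2B, 2-aligned)
90..96  -- tail padding (6B)
sizeof = 96, alignof = 8
— Point2 —
0..2  window  (2B, 2-aligned)
2..4  -- padding (2B)
4..8  payload_len  (4B, 4-aligned)
8..36  version  (28B, 4-aligned)
36..40  -- padding (4B)
40..48  dst  (8B, 8-aligned)
48..72  flags  (24B, 8-aligned)
72..74  seq  (2B, 2-aligned)
74..80  -- padding (6B)
80..88  src  (8B, 8-aligned)
88..96  ttl  (8B, 8-aligned)
sizeof = 96, alignof = 8
96 − 96 = 0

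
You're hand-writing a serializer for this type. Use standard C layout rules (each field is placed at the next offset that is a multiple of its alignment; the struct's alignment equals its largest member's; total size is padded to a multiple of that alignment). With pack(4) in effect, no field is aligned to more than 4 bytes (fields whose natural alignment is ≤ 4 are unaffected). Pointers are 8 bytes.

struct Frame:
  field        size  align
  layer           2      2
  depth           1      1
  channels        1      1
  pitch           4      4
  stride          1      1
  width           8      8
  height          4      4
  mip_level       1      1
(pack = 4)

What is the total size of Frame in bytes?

0..2  layer  (2B, 2-aligned)
2..3  depth  (1B, 1-aligned)
3..4  channels  (1B, 1-aligned)
4..8  pitch  (4B, 4-aligned)
8..9  stride  (1B, 1-aligned)
9..12  -- padding (3B)
12..20  width  (8B, 4-aligned)
20..24  height  (4B, 4-aligned)
24..25  mip_level  (1B, 1-aligned)
25..28  -- tail padding (3B)
sizeof = 28, alignof = 4

28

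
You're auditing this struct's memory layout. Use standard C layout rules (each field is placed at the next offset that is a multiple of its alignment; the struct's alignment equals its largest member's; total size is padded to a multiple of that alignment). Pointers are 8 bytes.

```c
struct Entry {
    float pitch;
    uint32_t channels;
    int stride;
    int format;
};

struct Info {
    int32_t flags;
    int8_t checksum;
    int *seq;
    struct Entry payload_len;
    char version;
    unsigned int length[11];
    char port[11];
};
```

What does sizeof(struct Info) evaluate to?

Entry: 0..4  pitch  (4B, 4-aligned); 4..8  channels  (4B, 4-aligned); 8..12  stride  (4B, 4-aligned); 12..16  format  (4B, 4-aligned); sizeof = 16, alignof = 4
0..4  flags  (4B, 4-aligned)
4..5  checksum  (1B, 1-aligned)
5..8  -- padding (3B)
8..16  seq  (8B, 8-aligned)
16..32  payload_len  (16B, 4-aligned)
32..33  version  (1B, 1-aligned)
33..36  -- padding (3B)
36..80  length  (44B, 4-aligned)
80..91  port  (11B, 1-aligned)
91..96  -- tail padding (5B)
sizeof = 96, alignof = 8

96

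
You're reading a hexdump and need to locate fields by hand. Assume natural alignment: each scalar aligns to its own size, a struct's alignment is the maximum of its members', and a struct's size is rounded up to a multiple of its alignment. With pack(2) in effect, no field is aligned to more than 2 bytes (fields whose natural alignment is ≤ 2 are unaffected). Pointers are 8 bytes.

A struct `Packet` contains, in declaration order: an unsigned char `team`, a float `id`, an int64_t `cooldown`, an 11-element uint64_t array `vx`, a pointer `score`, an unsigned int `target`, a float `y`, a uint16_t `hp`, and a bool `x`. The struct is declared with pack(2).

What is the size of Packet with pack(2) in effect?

team at 0 (size 1, align 1) → ends 1
pad 1 to align 2 for id
id at 2 (size 4, align 2) → ends 6
cooldown at 6 (size 8, align 2) → ends 14
vx at 14 (size 88, align 2) → ends 102
score at 102 (size 8, align 2) → ends 110
target at 110 (size 4, align 2) → ends 114
y at 114 (size 4, align 2) → ends 118
hp at 118 (size 2, align 2) → ends 120
x at 120 (size 1, align 1) → ends 121
tail pad 1 to reach multiple of 2
total 122 bytes, alignment 2

122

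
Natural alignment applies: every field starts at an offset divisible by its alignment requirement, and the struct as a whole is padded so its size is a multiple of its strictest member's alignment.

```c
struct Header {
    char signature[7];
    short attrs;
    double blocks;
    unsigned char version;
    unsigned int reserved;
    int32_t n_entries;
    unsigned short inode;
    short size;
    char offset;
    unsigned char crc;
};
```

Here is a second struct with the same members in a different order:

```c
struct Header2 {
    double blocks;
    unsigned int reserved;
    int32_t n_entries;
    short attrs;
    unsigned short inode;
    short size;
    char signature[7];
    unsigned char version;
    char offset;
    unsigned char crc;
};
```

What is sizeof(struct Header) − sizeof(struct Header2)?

signature at 0 (size 7, align 1) → ends 7
pad 1 to align 2 for attrs
attrs at 8 (size 2, align 2) → ends 10
pad 6 to align 8 for blocks
blocks at 16 (size 8, align 8) → ends 24
version at 24 (size 1, align 1) → ends 25
pad 3 to align 4 for reserved
reserved at 28 (size 4, align 4) → ends 32
n_entries at 32 (size 4, align 4) → ends 36
inode at 36 (size 2, align 2) → ends 38
size at 38 (size 2, align 2) → ends 40
offset at 40 (size 1, align 1) → ends 41
crc at 41 (size 1, align 1) → ends 42
tail pad 6 to reach multiple of 8
total 48 bytes, alignment 8
— Header2 —
blocks at 0 (size 8, align 8) → ends 8
reserved at 8 (size 4, align 4) → ends 12
n_entries at 12 (size 4, align 4) → ends 16
attrs at 16 (size 2, align 2) → ends 18
inode at 18 (size 2, align 2) → ends 20
size at 20 (size 2, align 2) → ends 22
signature at 22 (size 7, align 1) → ends 29
version at 29 (size 1, align 1) → ends 30
offset at 30 (size 1, align 1) → ends 31
crc at 31 (size 1, align 1) → ends 32
total 32 bytes, alignment 8
48 − 32 = 16

16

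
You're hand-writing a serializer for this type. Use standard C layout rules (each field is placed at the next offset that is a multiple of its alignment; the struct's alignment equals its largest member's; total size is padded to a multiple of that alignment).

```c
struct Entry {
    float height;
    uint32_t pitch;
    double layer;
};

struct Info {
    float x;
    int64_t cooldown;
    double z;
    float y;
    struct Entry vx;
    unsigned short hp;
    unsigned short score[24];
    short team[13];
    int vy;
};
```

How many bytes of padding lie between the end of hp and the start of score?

Entry: height at 0 (size 4, align 4) → ends 4; pitch at 4 (size 4, align 4) → ends 8; layer at 8 (size 8, align 8) → ends 16; total 16 bytes, alignment 8
x at 0 (size 4, align 4) → ends 4
pad 4 to align 8 for cooldown
cooldown at 8 (size 8, align 8) → ends 16
z at 16 (size 8, align 8) → ends 24
y at 24 (size 4, align 4) → ends 28
pad 4 to align 8 for vx
vx at 32 (size 16, align 8) → ends 48
hp at 48 (size 2, align 2) → ends 50
score at 50 (size 48, align 2) → ends 98

0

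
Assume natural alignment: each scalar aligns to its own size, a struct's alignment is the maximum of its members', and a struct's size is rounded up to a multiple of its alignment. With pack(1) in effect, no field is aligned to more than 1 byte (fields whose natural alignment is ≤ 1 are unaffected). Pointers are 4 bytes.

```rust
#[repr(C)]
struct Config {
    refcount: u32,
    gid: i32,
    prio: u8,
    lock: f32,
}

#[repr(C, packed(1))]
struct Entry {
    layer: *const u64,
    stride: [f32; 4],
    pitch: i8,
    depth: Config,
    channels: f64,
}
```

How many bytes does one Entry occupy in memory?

45

Config: 0..4  refcount  (4B, 4-aligned); 4..8  gid  (4B, 4-aligned); 8..9  prio  (1B, 1-aligned); 9..12  -- padding (3B); 12..16  lock  (4B, 4-aligned); sizeof = 16, alignof = 4
0..4  layer  (4B, 1-aligned)
4..20  stride  (16B, 1-aligned)
20..21  pitch  (1B, 1-aligned)
21..37  depth  (16B, 1-aligned)
37..45  channels  (8B, 1-aligned)
sizeof = 45, alignof = 1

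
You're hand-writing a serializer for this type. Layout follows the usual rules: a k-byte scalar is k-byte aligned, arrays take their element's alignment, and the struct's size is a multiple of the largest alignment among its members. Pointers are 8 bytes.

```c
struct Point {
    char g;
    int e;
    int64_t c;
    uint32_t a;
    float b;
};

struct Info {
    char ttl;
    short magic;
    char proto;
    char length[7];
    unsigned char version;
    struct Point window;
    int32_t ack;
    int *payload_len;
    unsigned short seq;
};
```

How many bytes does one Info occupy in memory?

64

Point: g at 0 (size 1, align 1) → ends 1; pad 3 to align 4 for e; e at 4 (size 4, align 4) → ends 8; c at 8 (size 8, align 8) → ends 16; a at 16 (size 4, align 4) → ends 20; b at 20 (size 4, align 4) → ends 24; total 24 bytes, alignment 8
ttl at 0 (size 1, align 1) → ends 1
pad 1 to align 2 for magic
magic at 2 (size 2, align 2) → ends 4
proto at 4 (size 1, align 1) → ends 5
length at 5 (size 7, align 1) → ends 12
version at 12 (size 1, align 1) → ends 13
pad 3 to align 8 for window
window at 16 (size 24, align 8) → ends 40
ack at 40 (size 4, align 4) → ends 44
pad 4 to align 8 for payload_len
payload_len at 48 (size 8, align 8) → ends 56
seq at 56 (size 2, align 2) → ends 58
tail pad 6 to reach multiple of 8
total 64 bytes, alignment 8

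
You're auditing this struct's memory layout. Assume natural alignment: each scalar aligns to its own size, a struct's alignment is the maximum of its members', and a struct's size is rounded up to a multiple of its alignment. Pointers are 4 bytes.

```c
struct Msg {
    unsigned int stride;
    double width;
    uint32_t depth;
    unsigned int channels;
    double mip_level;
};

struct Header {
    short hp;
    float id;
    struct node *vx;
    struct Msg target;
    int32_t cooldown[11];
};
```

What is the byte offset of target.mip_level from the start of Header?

40

Msg: @0: stride [4B, align 4] → 4; +4 pad (align 8); @8: width [8B, align 8] → 16; @16: depth [4B, align 4] → 20; @20: channels [4B, align 4] → 24; @24: mip_level [8B, align 8] → 32; size 32, align 8
@0: hp [2B, align 2] → 2
+2 pad (align 4)
@4: id [4B, align 4] → 8
@8: vx [4B, align 4] → 12
+4 pad (align 8)
@16: target [32B, align 8] → 48
within Msg: mip_level at 24
16 + 24 = 40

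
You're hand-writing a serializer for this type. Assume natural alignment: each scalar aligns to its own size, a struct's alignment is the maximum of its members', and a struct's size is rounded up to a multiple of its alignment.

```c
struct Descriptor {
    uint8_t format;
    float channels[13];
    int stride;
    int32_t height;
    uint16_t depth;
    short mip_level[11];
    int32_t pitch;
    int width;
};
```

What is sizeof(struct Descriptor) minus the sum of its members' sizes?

0..1  format  (1B, 1-aligned)
1..4  -- padding (3B)
4..56  channels  (52B, 4-aligned)
56..60  stride  (4B, 4-aligned)
60..64  height  (4B, 4-aligned)
64..66  depth  (2B, 2-aligned)
66..88  mip_level  (22B, 2-aligned)
88..92  pitch  (4B, 4-aligned)
92..96  width  (4B, 4-aligned)
sizeof = 96, alignof = 4
data bytes 93, size 96 → padding 3

3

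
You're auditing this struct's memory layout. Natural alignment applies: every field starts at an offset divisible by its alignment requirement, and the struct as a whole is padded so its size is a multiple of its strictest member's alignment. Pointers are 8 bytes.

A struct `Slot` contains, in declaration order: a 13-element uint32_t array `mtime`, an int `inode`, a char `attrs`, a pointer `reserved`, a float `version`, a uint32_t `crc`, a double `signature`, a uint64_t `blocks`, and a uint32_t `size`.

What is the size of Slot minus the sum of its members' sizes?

11

mtime at 0 (size 52, align 4) → ends 52
inode at 52 (size 4, align 4) → ends 56
attrs at 56 (size 1, align 1) → ends 57
pad 7 to align 8 for reserved
reserved at 64 (size 8, align 8) → ends 72
version at 72 (size 4, align 4) → ends 76
crc at 76 (size 4, align 4) → ends 80
signature at 80 (size 8, align 8) → ends 88
blocks at 88 (size 8, align 8) → ends 96
size at 96 (size 4, align 4) → ends 100
tail pad 4 to reach multiple of 8
total 104 bytes, alignment 8
data bytes 93, size 104 → padding 11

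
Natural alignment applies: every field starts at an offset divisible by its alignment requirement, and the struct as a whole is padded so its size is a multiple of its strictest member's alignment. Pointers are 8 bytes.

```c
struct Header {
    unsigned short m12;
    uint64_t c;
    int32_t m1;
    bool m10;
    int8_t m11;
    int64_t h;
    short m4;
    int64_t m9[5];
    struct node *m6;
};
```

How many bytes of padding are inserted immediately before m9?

6

m12 at 0 (size 2, align 2) → ends 2
pad 6 to align 8 for c
c at 8 (size 8, align 8) → ends 16
m1 at 16 (size 4, align 4) → ends 20
m10 at 20 (size 1, align 1) → ends 21
m11 at 21 (size 1, align 1) → ends 22
pad 2 to align 8 for h
h at 24 (size 8, align 8) → ends 32
m4 at 32 (size 2, align 2) → ends 34
pad 6 to align 8 for m9
m9 at 40 (size 40, align 8) → ends 80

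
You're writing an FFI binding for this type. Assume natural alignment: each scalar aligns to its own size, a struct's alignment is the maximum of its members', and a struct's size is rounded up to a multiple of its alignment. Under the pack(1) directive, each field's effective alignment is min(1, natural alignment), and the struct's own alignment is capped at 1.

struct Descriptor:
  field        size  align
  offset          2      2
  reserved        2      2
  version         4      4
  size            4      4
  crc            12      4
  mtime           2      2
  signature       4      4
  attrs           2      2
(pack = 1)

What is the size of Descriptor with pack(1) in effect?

0..2  offset  (2B, 1-aligned)
2..4  reserved  (2B, 1-aligned)
4..8  version  (4B, 1-aligned)
8..12  size  (4B, 1-aligned)
12..24  crc  (12B, 1-aligned)
24..26  mtime  (2B, 1-aligned)
26..30  signature  (4B, 1-aligned)
30..32  attrs  (2B, 1-aligned)
sizeof = 32, alignof = 1

32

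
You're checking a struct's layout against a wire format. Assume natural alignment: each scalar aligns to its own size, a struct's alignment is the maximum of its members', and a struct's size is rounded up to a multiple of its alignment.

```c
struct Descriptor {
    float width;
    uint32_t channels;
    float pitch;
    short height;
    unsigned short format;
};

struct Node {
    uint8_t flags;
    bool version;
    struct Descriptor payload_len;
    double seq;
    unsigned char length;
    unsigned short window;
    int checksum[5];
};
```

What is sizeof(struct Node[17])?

952

Descriptor: @0: width [4B, align 4] → 4; @4: channels [4B, align 4] → 8; @8: pitch [4B, align 4] → 12; @12: height [2B, align 2] → 14; @14: format [2B, align 2] → 16; size 16, align 4
@0: flags [1B, align 1] → 1
@1: version [1B, align 1] → 2
+2 pad (align 4)
@4: payload_len [16B, align 4] → 20
+4 pad (align 8)
@24: seq [8B, align 8] → 32
@32: length [1B, align 1] → 33
+1 pad (align 2)
@34: window [2B, align 2] → 36
@36: checksum [20B, align 4] → 56
size 56, align 8
array of 17: 17 × 56 = 952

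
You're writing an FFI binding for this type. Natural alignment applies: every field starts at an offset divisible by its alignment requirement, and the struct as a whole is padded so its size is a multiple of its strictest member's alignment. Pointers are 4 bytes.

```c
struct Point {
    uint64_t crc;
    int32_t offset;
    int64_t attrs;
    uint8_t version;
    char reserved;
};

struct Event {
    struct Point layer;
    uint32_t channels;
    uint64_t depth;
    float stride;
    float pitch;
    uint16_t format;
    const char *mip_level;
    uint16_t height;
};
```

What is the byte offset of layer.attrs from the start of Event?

Point: @0: crc [8B, align 8] → 8; @8: offset [4B, align 4] → 12; +4 pad (align 8); @16: attrs [8B, align 8] → 24; @24: version [1B, align 1] → 25; @25: reserved [1B, align 1] → 26; +6 tail pad (align 8); size 32, align 8
@0: layer [32B, align 8] → 32
within Point: attrs at 16
0 + 16 = 16

16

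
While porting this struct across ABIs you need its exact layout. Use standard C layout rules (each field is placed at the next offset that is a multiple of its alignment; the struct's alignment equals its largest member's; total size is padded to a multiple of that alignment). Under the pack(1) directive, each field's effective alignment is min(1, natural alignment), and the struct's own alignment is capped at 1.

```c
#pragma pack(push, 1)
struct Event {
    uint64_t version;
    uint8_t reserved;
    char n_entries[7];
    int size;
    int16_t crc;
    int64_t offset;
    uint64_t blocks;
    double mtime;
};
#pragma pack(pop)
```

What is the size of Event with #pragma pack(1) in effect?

0..8  version  (8B, 1-aligned)
8..9  reserved  (1B, 1-aligned)
9..16  n_entries  (7B, 1-aligned)
16..20  size  (4B, 1-aligned)
20..22  crc  (2B, 1-aligned)
22..30  offset  (8B, 1-aligned)
30..38  blocks  (8B, 1-aligned)
38..46  mtime  (8B, 1-aligned)
sizeof = 46, alignof = 1

46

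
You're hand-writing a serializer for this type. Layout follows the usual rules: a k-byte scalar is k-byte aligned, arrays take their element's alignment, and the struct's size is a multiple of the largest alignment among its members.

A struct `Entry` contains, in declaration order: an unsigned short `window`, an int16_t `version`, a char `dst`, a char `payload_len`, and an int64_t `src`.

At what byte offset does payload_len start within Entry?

5

0..2  window  (2B, 2-aligned)
2..4  version  (2B, 2-aligned)
4..5  dst  (1B, 1-aligned)
5..6  payload_len  (1B, 1-aligned)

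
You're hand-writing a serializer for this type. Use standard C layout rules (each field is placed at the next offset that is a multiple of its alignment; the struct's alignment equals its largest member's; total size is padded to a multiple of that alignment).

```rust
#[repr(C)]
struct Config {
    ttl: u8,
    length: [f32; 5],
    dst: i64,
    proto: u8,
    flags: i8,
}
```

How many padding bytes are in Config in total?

@0: ttl [1B, align 1] → 1
+3 pad (align 4)
@4: length [20B, align 4] → 24
@24: dst [8B, align 8] → 32
@32: proto [1B, align 1] → 33
@33: flags [1B, align 1] → 34
+6 tail pad (align 8)
size 40, align 8
data bytes 31, size 40 → padding 9

9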